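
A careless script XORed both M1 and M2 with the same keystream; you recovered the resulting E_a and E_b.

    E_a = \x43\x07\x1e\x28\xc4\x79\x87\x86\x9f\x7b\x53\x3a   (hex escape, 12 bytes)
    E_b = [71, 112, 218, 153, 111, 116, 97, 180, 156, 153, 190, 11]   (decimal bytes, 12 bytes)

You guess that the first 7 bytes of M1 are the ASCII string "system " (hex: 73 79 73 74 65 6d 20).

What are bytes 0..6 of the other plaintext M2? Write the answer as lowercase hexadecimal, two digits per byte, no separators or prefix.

First, E_a ⊕ E_b = (M1 ⊕ K) ⊕ (M2 ⊕ K) = M1 ⊕ M2, so the key drops out. Then M2 = (M1 ⊕ M2) ⊕ M1 over the first 7 bytes.
byte 0: (43 xor 47) xor 73 = 04 xor 73 = 77
byte 1: (07 xor 70) xor 79 = 77 xor 79 = 0e
byte 2: (1e xor da) xor 73 = c4 xor 73 = b7
byte 3: (28 xor 99) xor 74 = b1 xor 74 = c5
byte 4: (c4 xor 6f) xor 65 = ab xor 65 = ce
byte 5: (79 xor 74) xor 6d = 0d xor 6d = 60
byte 6: (87 xor 61) xor 20 = e6 xor 20 = c6

770eb7c5ce60c6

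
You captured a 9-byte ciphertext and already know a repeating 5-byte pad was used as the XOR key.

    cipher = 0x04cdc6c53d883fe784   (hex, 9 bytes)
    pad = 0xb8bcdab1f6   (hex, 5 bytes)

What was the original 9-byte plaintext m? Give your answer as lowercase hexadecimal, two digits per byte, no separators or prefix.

The 5-byte key repeats, so the effective keystream is b8 bc da b1 f6 b8 bc da b1.
byte 0: 00000100 XOR 10111000 = 10111100
byte 1: 11001101 XOR 10111100 = 01110001
byte 2: 11000110 XOR 11011010 = 00011100
byte 3: 11000101 XOR 10110001 = 01110100
byte 4: 00111101 XOR 11110110 = 11001011
byte 5: 10001000 XOR 10111000 = 00110000
byte 6: 00111111 XOR 10111100 = 10000011
byte 7: 11100111 XOR 11011010 = 00111101
byte 8: 10000100 XOR 10110001 = 00110101

bc711c74cb30833d35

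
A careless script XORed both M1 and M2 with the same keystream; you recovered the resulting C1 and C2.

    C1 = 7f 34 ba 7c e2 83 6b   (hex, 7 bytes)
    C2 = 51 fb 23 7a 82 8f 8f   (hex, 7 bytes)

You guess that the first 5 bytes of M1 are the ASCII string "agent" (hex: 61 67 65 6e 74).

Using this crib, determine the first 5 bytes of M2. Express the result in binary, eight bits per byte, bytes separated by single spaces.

First, C1 ⊕ C2 = (M1 ⊕ K) ⊕ (M2 ⊕ K) = M1 ⊕ M2, so the key drops out. Then M2 = (M1 ⊕ M2) ⊕ M1 over the first 5 bytes.
byte 0: (7f xor 51) xor 61 = 2e xor 61 = 4f
byte 1: (34 xor fb) xor 67 = cf xor 67 = a8
byte 2: (ba xor 23) xor 65 = 99 xor 65 = fc
byte 3: (7c xor 7a) xor 6e = 06 xor 6e = 68
byte 4: (e2 xor 82) xor 74 = 60 xor 74 = 14

01001111 10101000 11111100 01101000 00010100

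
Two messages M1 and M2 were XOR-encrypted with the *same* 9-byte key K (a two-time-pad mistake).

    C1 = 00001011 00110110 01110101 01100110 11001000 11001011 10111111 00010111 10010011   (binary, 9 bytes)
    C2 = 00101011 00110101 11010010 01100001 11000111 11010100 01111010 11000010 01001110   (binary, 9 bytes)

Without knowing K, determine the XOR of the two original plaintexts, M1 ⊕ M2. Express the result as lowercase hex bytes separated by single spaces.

20 03 a7 07 0f 1f c5 d5 dd

C1 ⊕ C2 = (M1 ⊕ K) ⊕ (M2 ⊕ K) = M1 ⊕ M2 — the shared key cancels under XOR.
 11 ^  43 =  32
 54 ^  53 =   3
117 ^ 210 = 167
102 ^  97 =   7
200 ^ 199 =  15
203 ^ 212 =  31
191 ^ 122 = 197
 23 ^ 194 = 213
147 ^  78 = 221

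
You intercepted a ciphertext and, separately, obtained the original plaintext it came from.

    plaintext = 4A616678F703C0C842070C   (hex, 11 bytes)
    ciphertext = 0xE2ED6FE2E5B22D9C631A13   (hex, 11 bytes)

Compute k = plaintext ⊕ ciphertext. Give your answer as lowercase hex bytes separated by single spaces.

a8 8c 09 9a 12 b1 ed 54 21 1d 1f

Since ciphertext = plaintext ⊕ k, XORing both sides with plaintext gives k = plaintext ⊕ ciphertext.
byte 0: 4a xor e2 = a8
byte 1: 61 xor ed = 8c
byte 2: 66 xor 6f = 09
byte 3: 78 xor e2 = 9a
byte 4: f7 xor e5 = 12
byte 5: 03 xor b2 = b1
byte 6: c0 xor 2d = ed
byte 7: c8 xor 9c = 54
byte 8: 42 xor 63 = 21
byte 9: 07 xor 1a = 1d
byte 10: 0c xor 13 = 1f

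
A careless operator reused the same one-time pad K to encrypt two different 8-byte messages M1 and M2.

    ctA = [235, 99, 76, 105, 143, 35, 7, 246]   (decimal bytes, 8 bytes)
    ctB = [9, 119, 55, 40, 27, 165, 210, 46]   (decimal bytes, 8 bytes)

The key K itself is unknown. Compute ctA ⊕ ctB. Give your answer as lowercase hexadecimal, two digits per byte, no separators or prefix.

ctA ⊕ ctB = (M1 ⊕ K) ⊕ (M2 ⊕ K) = M1 ⊕ M2 — the shared key cancels under XOR.
byte 0: 235 ⊕   9 = 226
byte 1:  99 ⊕ 119 =  20
byte 2:  76 ⊕  55 = 123
byte 3: 105 ⊕  40 =  65
byte 4: 143 ⊕  27 = 148
byte 5:  35 ⊕ 165 = 134
byte 6:   7 ⊕ 210 = 213
byte 7: 246 ⊕  46 = 216

e2147b419486d5d8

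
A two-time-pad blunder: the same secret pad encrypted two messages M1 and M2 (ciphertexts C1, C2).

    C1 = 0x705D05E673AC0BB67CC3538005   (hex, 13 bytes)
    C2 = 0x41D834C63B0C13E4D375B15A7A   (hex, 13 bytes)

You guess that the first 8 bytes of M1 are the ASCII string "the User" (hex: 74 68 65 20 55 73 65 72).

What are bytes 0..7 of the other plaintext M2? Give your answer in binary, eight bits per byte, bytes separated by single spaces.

01000101 11101101 01010100 00000000 00011101 11010011 01111101 00100000

First, C1 ⊕ C2 = (M1 ⊕ K) ⊕ (M2 ⊕ K) = M1 ⊕ M2, so the key drops out. Then M2 = (M1 ⊕ M2) ⊕ M1 over the first 8 bytes.
byte 0: (70 ^ 41) ^ 74 = 31 ^ 74 = 45
byte 1: (5d ^ d8) ^ 68 = 85 ^ 68 = ed
byte 2: (05 ^ 34) ^ 65 = 31 ^ 65 = 54
byte 3: (e6 ^ c6) ^ 20 = 20 ^ 20 = 00
byte 4: (73 ^ 3b) ^ 55 = 48 ^ 55 = 1d
byte 5: (ac ^ 0c) ^ 73 = a0 ^ 73 = d3
byte 6: (0b ^ 13) ^ 65 = 18 ^ 65 = 7d
byte 7: (b6 ^ e4) ^ 72 = 52 ^ 72 = 20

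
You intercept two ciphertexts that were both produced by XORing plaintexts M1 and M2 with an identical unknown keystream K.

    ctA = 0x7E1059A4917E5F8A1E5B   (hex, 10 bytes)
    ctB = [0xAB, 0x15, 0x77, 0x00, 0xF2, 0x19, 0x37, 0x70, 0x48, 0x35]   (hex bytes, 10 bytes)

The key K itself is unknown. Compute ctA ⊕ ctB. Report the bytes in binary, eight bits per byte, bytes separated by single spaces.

ctA ⊕ ctB = (M1 ⊕ K) ⊕ (M2 ⊕ K) = M1 ⊕ M2 — the shared key cancels under XOR.
01111110 ⊕ 10101011 = 11010101
00010000 ⊕ 00010101 = 00000101
01011001 ⊕ 01110111 = 00101110
10100100 ⊕ 00000000 = 10100100
10010001 ⊕ 11110010 = 01100011
01111110 ⊕ 00011001 = 01100111
01011111 ⊕ 00110111 = 01101000
10001010 ⊕ 01110000 = 11111010
00011110 ⊕ 01001000 = 01010110
01011011 ⊕ 00110101 = 01101110

11010101 00000101 00101110 10100100 01100011 01100111 01101000 11111010 01010110 01101110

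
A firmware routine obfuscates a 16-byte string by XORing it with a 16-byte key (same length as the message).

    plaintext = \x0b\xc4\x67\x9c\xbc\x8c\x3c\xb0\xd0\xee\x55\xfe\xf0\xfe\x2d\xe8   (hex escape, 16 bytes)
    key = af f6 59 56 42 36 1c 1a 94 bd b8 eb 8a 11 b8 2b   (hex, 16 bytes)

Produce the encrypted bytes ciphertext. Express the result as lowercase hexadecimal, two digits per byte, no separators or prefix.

a4323ecafeba20aa4453ed157aef95c3

XOR is its own inverse, so applying the key byte-wise gives the result directly.
byte 0: 0b ⊕ af = a4
byte 1: c4 ⊕ f6 = 32
byte 2: 67 ⊕ 59 = 3e
byte 3: 9c ⊕ 56 = ca
byte 4: bc ⊕ 42 = fe
byte 5: 8c ⊕ 36 = ba
byte 6: 3c ⊕ 1c = 20
byte 7: b0 ⊕ 1a = aa
byte 8: d0 ⊕ 94 = 44
byte 9: ee ⊕ bd = 53
byte 10: 55 ⊕ b8 = ed
byte 11: fe ⊕ eb = 15
byte 12: f0 ⊕ 8a = 7a
byte 13: fe ⊕ 11 = ef
byte 14: 2d ⊕ b8 = 95
byte 15: e8 ⊕ 2b = c3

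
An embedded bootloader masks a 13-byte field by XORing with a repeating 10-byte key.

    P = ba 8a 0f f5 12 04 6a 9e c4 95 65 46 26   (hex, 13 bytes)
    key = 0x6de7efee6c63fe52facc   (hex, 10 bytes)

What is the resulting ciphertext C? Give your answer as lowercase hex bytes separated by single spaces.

d7 6d e0 1b 7e 67 94 cc 3e 59 08 a1 c9

The 10-byte key repeats, so the effective keystream is 6d e7 ef ee 6c 63 fe 52 fa cc 6d e7 ef.
byte 0: 10111010 XOR 01101101 = 11010111
byte 1: 10001010 XOR 11100111 = 01101101
byte 2: 00001111 XOR 11101111 = 11100000
byte 3: 11110101 XOR 11101110 = 00011011
byte 4: 00010010 XOR 01101100 = 01111110
byte 5: 00000100 XOR 01100011 = 01100111
byte 6: 01101010 XOR 11111110 = 10010100
byte 7: 10011110 XOR 01010010 = 11001100
byte 8: 11000100 XOR 11111010 = 00111110
byte 9: 10010101 XOR 11001100 = 01011001
byte 10: 01100101 XOR 01101101 = 00001000
byte 11: 01000110 XOR 11100111 = 10100001
byte 12: 00100110 XOR 11101111 = 11001001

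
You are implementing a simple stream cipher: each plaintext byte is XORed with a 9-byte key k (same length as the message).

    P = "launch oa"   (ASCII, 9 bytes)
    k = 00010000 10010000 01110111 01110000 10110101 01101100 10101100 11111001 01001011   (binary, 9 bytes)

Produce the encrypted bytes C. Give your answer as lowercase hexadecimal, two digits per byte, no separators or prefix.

byte 0: 01101100 xor 00010000 = 01111100
byte 1: 01100001 xor 10010000 = 11110001
byte 2: 01110101 xor 01110111 = 00000010
byte 3: 01101110 xor 01110000 = 00011110
byte 4: 01100011 xor 10110101 = 11010110
byte 5: 01101000 xor 01101100 = 00000100
byte 6: 00100000 xor 10101100 = 10001100
byte 7: 01101111 xor 11111001 = 10010110
byte 8: 01100001 xor 01001011 = 00101010

7cf1021ed6048c962a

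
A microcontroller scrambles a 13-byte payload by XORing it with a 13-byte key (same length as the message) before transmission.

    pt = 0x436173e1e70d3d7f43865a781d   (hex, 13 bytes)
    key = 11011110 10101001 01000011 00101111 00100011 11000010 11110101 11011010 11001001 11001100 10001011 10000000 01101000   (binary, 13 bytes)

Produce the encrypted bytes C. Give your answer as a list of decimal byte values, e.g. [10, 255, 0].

byte 0:  67 ⊕ 222 = 157
byte 1:  97 ⊕ 169 = 200
byte 2: 115 ⊕  67 =  48
byte 3: 225 ⊕  47 = 206
byte 4: 231 ⊕  35 = 196
byte 5:  13 ⊕ 194 = 207
byte 6:  61 ⊕ 245 = 200
byte 7: 127 ⊕ 218 = 165
byte 8:  67 ⊕ 201 = 138
byte 9: 134 ⊕ 204 =  74
byte 10:  90 ⊕ 139 = 209
byte 11: 120 ⊕ 128 = 248
byte 12:  29 ⊕ 104 = 117

[157, 200, 48, 206, 196, 207, 200, 165, 138, 74, 209, 248, 117]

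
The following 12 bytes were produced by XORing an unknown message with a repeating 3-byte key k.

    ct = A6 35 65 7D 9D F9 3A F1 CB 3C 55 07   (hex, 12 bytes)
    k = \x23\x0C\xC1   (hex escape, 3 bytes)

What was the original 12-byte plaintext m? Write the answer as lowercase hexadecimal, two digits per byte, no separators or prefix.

8539a45e913819fd0a1f59c6

The 3-byte key repeats, so the effective keystream is 23 0c c1 23 0c c1 23 0c c1 23 0c c1.
byte 0: 10100110 ⊕ 00100011 = 10000101
byte 1: 00110101 ⊕ 00001100 = 00111001
byte 2: 01100101 ⊕ 11000001 = 10100100
byte 3: 01111101 ⊕ 00100011 = 01011110
byte 4: 10011101 ⊕ 00001100 = 10010001
byte 5: 11111001 ⊕ 11000001 = 00111000
byte 6: 00111010 ⊕ 00100011 = 00011001
byte 7: 11110001 ⊕ 00001100 = 11111101
byte 8: 11001011 ⊕ 11000001 = 00001010
byte 9: 00111100 ⊕ 00100011 = 00011111
byte 10: 01010101 ⊕ 00001100 = 01011001
byte 11: 00000111 ⊕ 11000001 = 11000110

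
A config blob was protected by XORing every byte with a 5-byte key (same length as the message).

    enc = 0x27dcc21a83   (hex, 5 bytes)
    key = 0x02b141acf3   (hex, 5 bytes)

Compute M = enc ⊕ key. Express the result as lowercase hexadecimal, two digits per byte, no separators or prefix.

byte 0:  39 ⊕   2 =  37
byte 1: 220 ⊕ 177 = 109
byte 2: 194 ⊕  65 = 131
byte 3:  26 ⊕ 172 = 182
byte 4: 131 ⊕ 243 = 112

256d83b670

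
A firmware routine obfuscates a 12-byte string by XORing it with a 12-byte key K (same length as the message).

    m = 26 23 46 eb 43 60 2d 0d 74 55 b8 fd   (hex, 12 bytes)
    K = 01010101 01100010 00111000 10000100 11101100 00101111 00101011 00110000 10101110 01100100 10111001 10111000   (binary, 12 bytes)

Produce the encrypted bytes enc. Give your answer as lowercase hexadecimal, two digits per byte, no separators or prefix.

 38 XOR  85 = 115
 35 XOR  98 =  65
 70 XOR  56 = 126
235 XOR 132 = 111
 67 XOR 236 = 175
 96 XOR  47 =  79
 45 XOR  43 =   6
 13 XOR  48 =  61
116 XOR 174 = 218
 85 XOR 100 =  49
184 XOR 185 =   1
253 XOR 184 =  69

73417e6faf4f063dda310145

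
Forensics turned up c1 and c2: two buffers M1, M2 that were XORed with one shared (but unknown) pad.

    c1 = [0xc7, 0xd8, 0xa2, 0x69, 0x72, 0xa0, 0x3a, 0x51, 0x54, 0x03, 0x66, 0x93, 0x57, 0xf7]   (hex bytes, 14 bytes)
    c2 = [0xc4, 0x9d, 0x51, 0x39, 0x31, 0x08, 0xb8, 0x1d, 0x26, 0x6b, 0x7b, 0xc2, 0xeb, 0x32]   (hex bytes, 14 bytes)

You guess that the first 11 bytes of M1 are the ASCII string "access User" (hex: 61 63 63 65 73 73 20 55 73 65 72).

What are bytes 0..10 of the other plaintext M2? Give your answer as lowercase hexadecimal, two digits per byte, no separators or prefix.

6226903530dba219010d6f

First, c1 ⊕ c2 = (M1 ⊕ K) ⊕ (M2 ⊕ K) = M1 ⊕ M2, so the key drops out. Then M2 = (M1 ⊕ M2) ⊕ M1 over the first 11 bytes.
byte 0: (c7 ^ c4) ^ 61 = 03 ^ 61 = 62
byte 1: (d8 ^ 9d) ^ 63 = 45 ^ 63 = 26
byte 2: (a2 ^ 51) ^ 63 = f3 ^ 63 = 90
byte 3: (69 ^ 39) ^ 65 = 50 ^ 65 = 35
byte 4: (72 ^ 31) ^ 73 = 43 ^ 73 = 30
byte 5: (a0 ^ 08) ^ 73 = a8 ^ 73 = db
byte 6: (3a ^ b8) ^ 20 = 82 ^ 20 = a2
byte 7: (51 ^ 1d) ^ 55 = 4c ^ 55 = 19
byte 8: (54 ^ 26) ^ 73 = 72 ^ 73 = 01
byte 9: (03 ^ 6b) ^ 65 = 68 ^ 65 = 0d
byte 10: (66 ^ 7b) ^ 72 = 1d ^ 72 = 6f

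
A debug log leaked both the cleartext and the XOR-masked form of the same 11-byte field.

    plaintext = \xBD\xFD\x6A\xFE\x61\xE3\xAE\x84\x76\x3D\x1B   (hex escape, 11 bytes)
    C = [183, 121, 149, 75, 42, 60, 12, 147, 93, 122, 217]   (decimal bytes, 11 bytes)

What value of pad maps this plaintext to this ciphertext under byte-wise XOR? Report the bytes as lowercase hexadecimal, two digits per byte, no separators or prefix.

0a84ffb54bdfa2172b47c2

Since C = plaintext ⊕ pad, XORing both sides with plaintext gives pad = plaintext ⊕ C.
bd ^ b7 = 0a
fd ^ 79 = 84
6a ^ 95 = ff
fe ^ 4b = b5
61 ^ 2a = 4b
e3 ^ 3c = df
ae ^ 0c = a2
84 ^ 93 = 17
76 ^ 5d = 2b
3d ^ 7a = 47
1b ^ d9 = c2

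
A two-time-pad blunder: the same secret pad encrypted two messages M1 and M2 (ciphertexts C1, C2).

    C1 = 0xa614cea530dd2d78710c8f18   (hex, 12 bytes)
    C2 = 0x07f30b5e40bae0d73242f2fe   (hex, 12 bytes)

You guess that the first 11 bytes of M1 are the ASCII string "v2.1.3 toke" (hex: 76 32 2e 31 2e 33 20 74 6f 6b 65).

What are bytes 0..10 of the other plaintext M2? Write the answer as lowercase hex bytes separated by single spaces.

First, C1 ⊕ C2 = (M1 ⊕ K) ⊕ (M2 ⊕ K) = M1 ⊕ M2, so the key drops out. Then M2 = (M1 ⊕ M2) ⊕ M1 over the first 11 bytes.
byte 0: (a6 XOR 07) XOR 76 = a1 XOR 76 = d7
byte 1: (14 XOR f3) XOR 32 = e7 XOR 32 = d5
byte 2: (ce XOR 0b) XOR 2e = c5 XOR 2e = eb
byte 3: (a5 XOR 5e) XOR 31 = fb XOR 31 = ca
byte 4: (30 XOR 40) XOR 2e = 70 XOR 2e = 5e
byte 5: (dd XOR ba) XOR 33 = 67 XOR 33 = 54
byte 6: (2d XOR e0) XOR 20 = cd XOR 20 = ed
byte 7: (78 XOR d7) XOR 74 = af XOR 74 = db
byte 8: (71 XOR 32) XOR 6f = 43 XOR 6f = 2c
byte 9: (0c XOR 42) XOR 6b = 4e XOR 6b = 25
byte 10: (8f XOR f2) XOR 65 = 7d XOR 65 = 18

d7 d5 eb ca 5e 54 ed db 2c 25 18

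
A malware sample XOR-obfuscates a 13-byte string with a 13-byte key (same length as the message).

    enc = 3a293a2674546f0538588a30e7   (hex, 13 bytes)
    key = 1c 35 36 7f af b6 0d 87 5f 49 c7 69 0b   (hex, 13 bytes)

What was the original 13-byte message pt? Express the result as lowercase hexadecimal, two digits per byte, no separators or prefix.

261c0c59dbe2628267114d59ec

3a XOR 1c = 26
29 XOR 35 = 1c
3a XOR 36 = 0c
26 XOR 7f = 59
74 XOR af = db
54 XOR b6 = e2
6f XOR 0d = 62
05 XOR 87 = 82
38 XOR 5f = 67
58 XOR 49 = 11
8a XOR c7 = 4d
30 XOR 69 = 59
e7 XOR 0b = ec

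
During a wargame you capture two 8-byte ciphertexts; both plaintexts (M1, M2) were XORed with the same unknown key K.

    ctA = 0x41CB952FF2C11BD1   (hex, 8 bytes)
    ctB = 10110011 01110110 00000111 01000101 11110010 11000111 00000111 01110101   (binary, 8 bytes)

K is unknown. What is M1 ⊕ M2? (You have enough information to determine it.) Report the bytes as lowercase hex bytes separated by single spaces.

ctA ⊕ ctB = (M1 ⊕ K) ⊕ (M2 ⊕ K) = M1 ⊕ M2 — the shared key cancels under XOR.
 65 ^ 179 = 242
203 ^ 118 = 189
149 ^   7 = 146
 47 ^  69 = 106
242 ^ 242 =   0
193 ^ 199 =   6
 27 ^   7 =  28
209 ^ 117 = 164

f2 bd 92 6a 00 06 1c a4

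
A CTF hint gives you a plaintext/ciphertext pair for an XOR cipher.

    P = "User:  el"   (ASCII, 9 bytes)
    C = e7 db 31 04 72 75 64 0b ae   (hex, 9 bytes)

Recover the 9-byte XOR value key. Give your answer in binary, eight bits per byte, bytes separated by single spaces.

Since C = P ⊕ key, XORing both sides with P gives key = P ⊕ C.
01010101 ^ 11100111 = 10110010
01110011 ^ 11011011 = 10101000
01100101 ^ 00110001 = 01010100
01110010 ^ 00000100 = 01110110
00111010 ^ 01110010 = 01001000
00100000 ^ 01110101 = 01010101
00100000 ^ 01100100 = 01000100
01100101 ^ 00001011 = 01101110
01101100 ^ 10101110 = 11000010

10110010 10101000 01010100 01110110 01001000 01010101 01000100 01101110 11000010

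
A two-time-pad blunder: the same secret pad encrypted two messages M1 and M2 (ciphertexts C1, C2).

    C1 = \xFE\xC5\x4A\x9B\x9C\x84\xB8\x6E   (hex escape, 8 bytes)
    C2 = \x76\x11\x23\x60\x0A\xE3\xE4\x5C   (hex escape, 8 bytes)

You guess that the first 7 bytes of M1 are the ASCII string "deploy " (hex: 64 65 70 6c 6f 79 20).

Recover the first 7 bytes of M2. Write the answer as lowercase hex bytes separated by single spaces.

First, C1 ⊕ C2 = (M1 ⊕ K) ⊕ (M2 ⊕ K) = M1 ⊕ M2, so the key drops out. Then M2 = (M1 ⊕ M2) ⊕ M1 over the first 7 bytes.
byte 0: (fe xor 76) xor 64 = 88 xor 64 = ec
byte 1: (c5 xor 11) xor 65 = d4 xor 65 = b1
byte 2: (4a xor 23) xor 70 = 69 xor 70 = 19
byte 3: (9b xor 60) xor 6c = fb xor 6c = 97
byte 4: (9c xor 0a) xor 6f = 96 xor 6f = f9
byte 5: (84 xor e3) xor 79 = 67 xor 79 = 1e
byte 6: (b8 xor e4) xor 20 = 5c xor 20 = 7c

ec b1 19 97 f9 1e 7c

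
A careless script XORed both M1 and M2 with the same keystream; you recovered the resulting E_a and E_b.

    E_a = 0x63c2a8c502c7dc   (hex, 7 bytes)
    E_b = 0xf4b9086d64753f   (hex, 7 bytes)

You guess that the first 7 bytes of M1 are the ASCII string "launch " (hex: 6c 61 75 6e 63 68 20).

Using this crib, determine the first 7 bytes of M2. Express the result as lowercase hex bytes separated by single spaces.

First, E_a ⊕ E_b = (M1 ⊕ K) ⊕ (M2 ⊕ K) = M1 ⊕ M2, so the key drops out. Then M2 = (M1 ⊕ M2) ⊕ M1 over the first 7 bytes.
byte 0: (63 xor f4) xor 6c = 97 xor 6c = fb
byte 1: (c2 xor b9) xor 61 = 7b xor 61 = 1a
byte 2: (a8 xor 08) xor 75 = a0 xor 75 = d5
byte 3: (c5 xor 6d) xor 6e = a8 xor 6e = c6
byte 4: (02 xor 64) xor 63 = 66 xor 63 = 05
byte 5: (c7 xor 75) xor 68 = b2 xor 68 = da
byte 6: (dc xor 3f) xor 20 = e3 xor 20 = c3

fb 1a d5 c6 05 da c3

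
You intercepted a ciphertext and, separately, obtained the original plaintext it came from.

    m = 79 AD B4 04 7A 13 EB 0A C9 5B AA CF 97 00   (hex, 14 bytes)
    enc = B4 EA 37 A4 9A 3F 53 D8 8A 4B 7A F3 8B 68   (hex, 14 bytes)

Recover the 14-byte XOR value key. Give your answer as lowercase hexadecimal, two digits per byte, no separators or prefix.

cd4783a0e02cb8d24310d03c1c68

Since enc = m ⊕ key, XORing both sides with m gives key = m ⊕ enc.
79 ⊕ b4 = cd
ad ⊕ ea = 47
b4 ⊕ 37 = 83
04 ⊕ a4 = a0
7a ⊕ 9a = e0
13 ⊕ 3f = 2c
eb ⊕ 53 = b8
0a ⊕ d8 = d2
c9 ⊕ 8a = 43
5b ⊕ 4b = 10
aa ⊕ 7a = d0
cf ⊕ f3 = 3c
97 ⊕ 8b = 1c
00 ⊕ 68 = 68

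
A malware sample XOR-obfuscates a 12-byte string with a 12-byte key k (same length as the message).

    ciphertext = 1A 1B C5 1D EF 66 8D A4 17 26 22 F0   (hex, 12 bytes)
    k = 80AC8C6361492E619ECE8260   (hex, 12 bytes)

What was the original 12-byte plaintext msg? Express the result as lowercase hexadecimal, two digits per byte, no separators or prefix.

9ab7497e8e2fa3c589e8a090

XOR is its own inverse, so applying the key byte-wise gives the result directly.
1a XOR 80 = 9a
1b XOR ac = b7
c5 XOR 8c = 49
1d XOR 63 = 7e
ef XOR 61 = 8e
66 XOR 49 = 2f
8d XOR 2e = a3
a4 XOR 61 = c5
17 XOR 9e = 89
26 XOR ce = e8
22 XOR 82 = a0
f0 XOR 60 = 90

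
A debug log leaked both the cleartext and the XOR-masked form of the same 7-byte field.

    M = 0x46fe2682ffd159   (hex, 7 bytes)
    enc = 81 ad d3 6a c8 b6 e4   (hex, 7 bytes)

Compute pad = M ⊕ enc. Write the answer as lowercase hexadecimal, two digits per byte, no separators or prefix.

c753f5e83767bd

Since enc = M ⊕ pad, XORing both sides with M gives pad = M ⊕ enc.
46 xor 81 = c7
fe xor ad = 53
26 xor d3 = f5
82 xor 6a = e8
ff xor c8 = 37
d1 xor b6 = 67
59 xor e4 = bd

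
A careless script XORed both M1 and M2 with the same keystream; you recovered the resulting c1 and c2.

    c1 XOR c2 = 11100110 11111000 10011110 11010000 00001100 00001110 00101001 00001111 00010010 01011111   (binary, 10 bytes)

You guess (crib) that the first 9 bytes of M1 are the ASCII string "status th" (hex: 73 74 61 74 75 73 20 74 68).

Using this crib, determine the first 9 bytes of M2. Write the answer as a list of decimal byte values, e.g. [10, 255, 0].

[149, 140, 255, 164, 121, 125, 9, 123, 122]

Since c1 ⊕ c2 = M1 ⊕ M2, XORing with the guessed M1 bytes yields the corresponding M2 bytes: M2 = (c1 ⊕ c2) ⊕ M1.
e6 ^ 73 = 95
f8 ^ 74 = 8c
9e ^ 61 = ff
d0 ^ 74 = a4
0c ^ 75 = 79
0e ^ 73 = 7d
29 ^ 20 = 09
0f ^ 74 = 7b
12 ^ 68 = 7a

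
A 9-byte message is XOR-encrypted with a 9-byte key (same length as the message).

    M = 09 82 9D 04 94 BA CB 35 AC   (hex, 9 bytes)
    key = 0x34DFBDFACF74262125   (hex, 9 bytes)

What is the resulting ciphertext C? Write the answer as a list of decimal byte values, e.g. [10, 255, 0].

[61, 93, 32, 254, 91, 206, 237, 20, 137]

XOR is its own inverse, so applying the key byte-wise gives the result directly.
  9 ⊕  52 =  61
130 ⊕ 223 =  93
157 ⊕ 189 =  32
  4 ⊕ 250 = 254
148 ⊕ 207 =  91
186 ⊕ 116 = 206
203 ⊕  38 = 237
 53 ⊕  33 =  20
172 ⊕  37 = 137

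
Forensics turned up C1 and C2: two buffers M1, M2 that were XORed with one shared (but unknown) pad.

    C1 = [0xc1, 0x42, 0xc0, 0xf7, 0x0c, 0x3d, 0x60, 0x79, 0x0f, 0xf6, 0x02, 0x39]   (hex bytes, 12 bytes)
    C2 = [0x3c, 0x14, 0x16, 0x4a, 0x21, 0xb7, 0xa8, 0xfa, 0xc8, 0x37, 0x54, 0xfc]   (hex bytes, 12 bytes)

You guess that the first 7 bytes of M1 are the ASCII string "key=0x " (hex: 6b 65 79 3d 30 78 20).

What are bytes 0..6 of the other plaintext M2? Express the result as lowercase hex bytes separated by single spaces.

96 33 af 80 1d f2 e8

First, C1 ⊕ C2 = (M1 ⊕ K) ⊕ (M2 ⊕ K) = M1 ⊕ M2, so the key drops out. Then M2 = (M1 ⊕ M2) ⊕ M1 over the first 7 bytes.
byte 0: (c1 xor 3c) xor 6b = fd xor 6b = 96
byte 1: (42 xor 14) xor 65 = 56 xor 65 = 33
byte 2: (c0 xor 16) xor 79 = d6 xor 79 = af
byte 3: (f7 xor 4a) xor 3d = bd xor 3d = 80
byte 4: (0c xor 21) xor 30 = 2d xor 30 = 1d
byte 5: (3d xor b7) xor 78 = 8a xor 78 = f2
byte 6: (60 xor a8) xor 20 = c8 xor 20 = e8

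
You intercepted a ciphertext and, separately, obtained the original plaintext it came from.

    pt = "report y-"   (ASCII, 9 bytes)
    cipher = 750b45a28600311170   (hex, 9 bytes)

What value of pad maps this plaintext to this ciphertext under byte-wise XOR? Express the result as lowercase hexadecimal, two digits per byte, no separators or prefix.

076e35cdf47411685d

Since cipher = pt ⊕ pad, XORing both sides with pt gives pad = pt ⊕ cipher.
byte 0: 72 ⊕ 75 = 07
byte 1: 65 ⊕ 0b = 6e
byte 2: 70 ⊕ 45 = 35
byte 3: 6f ⊕ a2 = cd
byte 4: 72 ⊕ 86 = f4
byte 5: 74 ⊕ 00 = 74
byte 6: 20 ⊕ 31 = 11
byte 7: 79 ⊕ 11 = 68
byte 8: 2d ⊕ 70 = 5d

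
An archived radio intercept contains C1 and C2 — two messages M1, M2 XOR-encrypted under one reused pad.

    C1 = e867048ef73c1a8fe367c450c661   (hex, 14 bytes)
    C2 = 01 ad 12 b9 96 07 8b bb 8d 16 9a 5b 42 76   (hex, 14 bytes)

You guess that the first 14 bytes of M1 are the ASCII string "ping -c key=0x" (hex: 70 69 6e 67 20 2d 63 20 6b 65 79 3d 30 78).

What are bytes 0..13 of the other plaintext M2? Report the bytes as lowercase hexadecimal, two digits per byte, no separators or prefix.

First, C1 ⊕ C2 = (M1 ⊕ K) ⊕ (M2 ⊕ K) = M1 ⊕ M2, so the key drops out. Then M2 = (M1 ⊕ M2) ⊕ M1 over the first 14 bytes.
byte 0: (e8 XOR 01) XOR 70 = e9 XOR 70 = 99
byte 1: (67 XOR ad) XOR 69 = ca XOR 69 = a3
byte 2: (04 XOR 12) XOR 6e = 16 XOR 6e = 78
byte 3: (8e XOR b9) XOR 67 = 37 XOR 67 = 50
byte 4: (f7 XOR 96) XOR 20 = 61 XOR 20 = 41
byte 5: (3c XOR 07) XOR 2d = 3b XOR 2d = 16
byte 6: (1a XOR 8b) XOR 63 = 91 XOR 63 = f2
byte 7: (8f XOR bb) XOR 20 = 34 XOR 20 = 14
byte 8: (e3 XOR 8d) XOR 6b = 6e XOR 6b = 05
byte 9: (67 XOR 16) XOR 65 = 71 XOR 65 = 14
byte 10: (c4 XOR 9a) XOR 79 = 5e XOR 79 = 27
byte 11: (50 XOR 5b) XOR 3d = 0b XOR 3d = 36
byte 12: (c6 XOR 42) XOR 30 = 84 XOR 30 = b4
byte 13: (61 XOR 76) XOR 78 = 17 XOR 78 = 6f

99a378504116f21405142736b46f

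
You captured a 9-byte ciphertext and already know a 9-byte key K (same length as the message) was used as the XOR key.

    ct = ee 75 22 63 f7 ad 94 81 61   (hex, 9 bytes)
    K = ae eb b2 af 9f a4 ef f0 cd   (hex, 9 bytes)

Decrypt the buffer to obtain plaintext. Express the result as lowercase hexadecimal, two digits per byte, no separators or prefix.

409e90cc68097b71ac

ee ⊕ ae = 40
75 ⊕ eb = 9e
22 ⊕ b2 = 90
63 ⊕ af = cc
f7 ⊕ 9f = 68
ad ⊕ a4 = 09
94 ⊕ ef = 7b
81 ⊕ f0 = 71
61 ⊕ cd = ac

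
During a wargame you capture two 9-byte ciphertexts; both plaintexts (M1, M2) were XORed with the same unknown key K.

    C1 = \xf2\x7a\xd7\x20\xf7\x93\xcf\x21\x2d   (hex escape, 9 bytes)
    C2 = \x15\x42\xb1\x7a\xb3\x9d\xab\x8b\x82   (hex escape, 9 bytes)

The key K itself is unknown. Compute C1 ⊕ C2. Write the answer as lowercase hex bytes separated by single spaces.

C1 ⊕ C2 = (M1 ⊕ K) ⊕ (M2 ⊕ K) = M1 ⊕ M2 — the shared key cancels under XOR.
f2 xor 15 = e7
7a xor 42 = 38
d7 xor b1 = 66
20 xor 7a = 5a
f7 xor b3 = 44
93 xor 9d = 0e
cf xor ab = 64
21 xor 8b = aa
2d xor 82 = af

e7 38 66 5a 44 0e 64 aa af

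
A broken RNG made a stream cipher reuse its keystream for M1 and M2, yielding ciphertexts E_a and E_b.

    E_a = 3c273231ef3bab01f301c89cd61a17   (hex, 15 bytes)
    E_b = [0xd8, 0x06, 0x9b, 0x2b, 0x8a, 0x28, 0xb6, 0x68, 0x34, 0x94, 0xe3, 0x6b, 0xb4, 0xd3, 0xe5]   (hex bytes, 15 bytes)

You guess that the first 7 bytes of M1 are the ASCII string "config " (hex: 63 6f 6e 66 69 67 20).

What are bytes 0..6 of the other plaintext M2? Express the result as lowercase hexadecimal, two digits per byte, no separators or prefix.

First, E_a ⊕ E_b = (M1 ⊕ K) ⊕ (M2 ⊕ K) = M1 ⊕ M2, so the key drops out. Then M2 = (M1 ⊕ M2) ⊕ M1 over the first 7 bytes.
byte 0: (3c XOR d8) XOR 63 = e4 XOR 63 = 87
byte 1: (27 XOR 06) XOR 6f = 21 XOR 6f = 4e
byte 2: (32 XOR 9b) XOR 6e = a9 XOR 6e = c7
byte 3: (31 XOR 2b) XOR 66 = 1a XOR 66 = 7c
byte 4: (ef XOR 8a) XOR 69 = 65 XOR 69 = 0c
byte 5: (3b XOR 28) XOR 67 = 13 XOR 67 = 74
byte 6: (ab XOR b6) XOR 20 = 1d XOR 20 = 3d

874ec77c0c743d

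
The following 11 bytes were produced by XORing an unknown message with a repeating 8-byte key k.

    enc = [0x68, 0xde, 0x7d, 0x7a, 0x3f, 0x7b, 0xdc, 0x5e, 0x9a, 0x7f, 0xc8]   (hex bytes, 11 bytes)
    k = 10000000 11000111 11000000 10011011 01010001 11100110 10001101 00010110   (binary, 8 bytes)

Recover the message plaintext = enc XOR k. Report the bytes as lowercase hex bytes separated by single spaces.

The 8-byte key repeats, so the effective keystream is 80 c7 c0 9b 51 e6 8d 16 80 c7 c0.
byte 0: 68 XOR 80 = e8
byte 1: de XOR c7 = 19
byte 2: 7d XOR c0 = bd
byte 3: 7a XOR 9b = e1
byte 4: 3f XOR 51 = 6e
byte 5: 7b XOR e6 = 9d
byte 6: dc XOR 8d = 51
byte 7: 5e XOR 16 = 48
byte 8: 9a XOR 80 = 1a
byte 9: 7f XOR c7 = b8
byte 10: c8 XOR c0 = 08

e8 19 bd e1 6e 9d 51 48 1a b8 08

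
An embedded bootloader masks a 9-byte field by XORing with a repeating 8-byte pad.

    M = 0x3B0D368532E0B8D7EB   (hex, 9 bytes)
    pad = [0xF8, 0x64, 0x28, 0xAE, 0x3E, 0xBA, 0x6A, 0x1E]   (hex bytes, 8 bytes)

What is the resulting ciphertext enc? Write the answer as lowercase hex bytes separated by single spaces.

The 8-byte key repeats, so the effective keystream is f8 64 28 ae 3e ba 6a 1e f8.
byte 0:  59 xor 248 = 195
byte 1:  13 xor 100 = 105
byte 2:  54 xor  40 =  30
byte 3: 133 xor 174 =  43
byte 4:  50 xor  62 =  12
byte 5: 224 xor 186 =  90
byte 6: 184 xor 106 = 210
byte 7: 215 xor  30 = 201
byte 8: 235 xor 248 =  19

c3 69 1e 2b 0c 5a d2 c9 13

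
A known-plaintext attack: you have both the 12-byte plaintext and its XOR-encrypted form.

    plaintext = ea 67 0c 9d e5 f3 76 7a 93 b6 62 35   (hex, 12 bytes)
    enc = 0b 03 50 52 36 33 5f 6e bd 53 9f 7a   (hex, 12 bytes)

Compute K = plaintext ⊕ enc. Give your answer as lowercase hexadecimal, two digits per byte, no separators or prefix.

Since enc = plaintext ⊕ K, XORing both sides with plaintext gives K = plaintext ⊕ enc.
234 xor  11 = 225
103 xor   3 = 100
 12 xor  80 =  92
157 xor  82 = 207
229 xor  54 = 211
243 xor  51 = 192
118 xor  95 =  41
122 xor 110 =  20
147 xor 189 =  46
182 xor  83 = 229
 98 xor 159 = 253
 53 xor 122 =  79

e1645ccfd3c029142ee5fd4f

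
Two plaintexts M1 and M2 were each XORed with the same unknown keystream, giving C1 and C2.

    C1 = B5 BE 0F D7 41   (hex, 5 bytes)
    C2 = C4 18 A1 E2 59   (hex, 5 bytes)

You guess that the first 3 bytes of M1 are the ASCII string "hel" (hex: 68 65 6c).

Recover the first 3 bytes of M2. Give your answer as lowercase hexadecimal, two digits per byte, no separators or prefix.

First, C1 ⊕ C2 = (M1 ⊕ K) ⊕ (M2 ⊕ K) = M1 ⊕ M2, so the key drops out. Then M2 = (M1 ⊕ M2) ⊕ M1 over the first 3 bytes.
byte 0: (b5 xor c4) xor 68 = 71 xor 68 = 19
byte 1: (be xor 18) xor 65 = a6 xor 65 = c3
byte 2: (0f xor a1) xor 6c = ae xor 6c = c2

19c3c2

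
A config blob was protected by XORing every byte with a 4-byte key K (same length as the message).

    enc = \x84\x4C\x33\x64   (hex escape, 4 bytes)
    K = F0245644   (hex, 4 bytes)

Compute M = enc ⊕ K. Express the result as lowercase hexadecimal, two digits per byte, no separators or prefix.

XOR is its own inverse, so applying the key byte-wise gives the result directly.
byte 0: 84 XOR f0 = 74
byte 1: 4c XOR 24 = 68
byte 2: 33 XOR 56 = 65
byte 3: 64 XOR 44 = 20

74686520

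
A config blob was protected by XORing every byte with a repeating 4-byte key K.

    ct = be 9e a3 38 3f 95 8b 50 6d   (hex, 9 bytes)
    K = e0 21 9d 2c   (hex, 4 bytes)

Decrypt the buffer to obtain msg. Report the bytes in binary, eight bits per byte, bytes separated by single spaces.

The 4-byte key repeats, so the effective keystream is e0 21 9d 2c e0 21 9d 2c e0.
byte 0: 190 xor 224 =  94
byte 1: 158 xor  33 = 191
byte 2: 163 xor 157 =  62
byte 3:  56 xor  44 =  20
byte 4:  63 xor 224 = 223
byte 5: 149 xor  33 = 180
byte 6: 139 xor 157 =  22
byte 7:  80 xor  44 = 124
byte 8: 109 xor 224 = 141

01011110 10111111 00111110 00010100 11011111 10110100 00010110 01111100 10001101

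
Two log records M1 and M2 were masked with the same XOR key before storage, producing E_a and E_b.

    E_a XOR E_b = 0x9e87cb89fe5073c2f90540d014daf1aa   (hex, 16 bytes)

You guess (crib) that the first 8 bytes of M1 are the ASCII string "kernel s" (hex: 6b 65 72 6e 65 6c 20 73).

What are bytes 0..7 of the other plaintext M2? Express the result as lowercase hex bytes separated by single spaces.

f5 e2 b9 e7 9b 3c 53 b1

Since E_a ⊕ E_b = M1 ⊕ M2, XORing with the guessed M1 bytes yields the corresponding M2 bytes: M2 = (E_a ⊕ E_b) ⊕ M1.
byte 0: 9e xor 6b = f5
byte 1: 87 xor 65 = e2
byte 2: cb xor 72 = b9
byte 3: 89 xor 6e = e7
byte 4: fe xor 65 = 9b
byte 5: 50 xor 6c = 3c
byte 6: 73 xor 20 = 53
byte 7: c2 xor 73 = b1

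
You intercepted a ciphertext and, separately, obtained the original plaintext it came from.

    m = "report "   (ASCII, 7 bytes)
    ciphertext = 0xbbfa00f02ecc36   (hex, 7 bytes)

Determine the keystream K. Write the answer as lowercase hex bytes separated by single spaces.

Since ciphertext = m ⊕ K, XORing both sides with m gives K = m ⊕ ciphertext.
01110010 ^ 10111011 = 11001001
01100101 ^ 11111010 = 10011111
01110000 ^ 00000000 = 01110000
01101111 ^ 11110000 = 10011111
01110010 ^ 00101110 = 01011100
01110100 ^ 11001100 = 10111000
00100000 ^ 00110110 = 00010110

c9 9f 70 9f 5c b8 16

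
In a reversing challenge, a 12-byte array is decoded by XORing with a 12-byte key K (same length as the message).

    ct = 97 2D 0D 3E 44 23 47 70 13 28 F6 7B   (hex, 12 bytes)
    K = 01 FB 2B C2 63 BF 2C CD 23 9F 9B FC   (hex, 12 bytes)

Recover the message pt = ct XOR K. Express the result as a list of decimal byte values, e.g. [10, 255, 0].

[150, 214, 38, 252, 39, 156, 107, 189, 48, 183, 109, 135]

byte 0: 151 xor   1 = 150
byte 1:  45 xor 251 = 214
byte 2:  13 xor  43 =  38
byte 3:  62 xor 194 = 252
byte 4:  68 xor  99 =  39
byte 5:  35 xor 191 = 156
byte 6:  71 xor  44 = 107
byte 7: 112 xor 205 = 189
byte 8:  19 xor  35 =  48
byte 9:  40 xor 159 = 183
byte 10: 246 xor 155 = 109
byte 11: 123 xor 252 = 135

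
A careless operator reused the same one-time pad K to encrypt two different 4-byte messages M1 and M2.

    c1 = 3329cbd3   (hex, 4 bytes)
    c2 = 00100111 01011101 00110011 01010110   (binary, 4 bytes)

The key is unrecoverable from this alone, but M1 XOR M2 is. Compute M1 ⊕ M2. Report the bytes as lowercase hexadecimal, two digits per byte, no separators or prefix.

c1 ⊕ c2 = (M1 ⊕ K) ⊕ (M2 ⊕ K) = M1 ⊕ M2 — the shared key cancels under XOR.
 51 ⊕  39 =  20
 41 ⊕  93 = 116
203 ⊕  51 = 248
211 ⊕  86 = 133

1474f885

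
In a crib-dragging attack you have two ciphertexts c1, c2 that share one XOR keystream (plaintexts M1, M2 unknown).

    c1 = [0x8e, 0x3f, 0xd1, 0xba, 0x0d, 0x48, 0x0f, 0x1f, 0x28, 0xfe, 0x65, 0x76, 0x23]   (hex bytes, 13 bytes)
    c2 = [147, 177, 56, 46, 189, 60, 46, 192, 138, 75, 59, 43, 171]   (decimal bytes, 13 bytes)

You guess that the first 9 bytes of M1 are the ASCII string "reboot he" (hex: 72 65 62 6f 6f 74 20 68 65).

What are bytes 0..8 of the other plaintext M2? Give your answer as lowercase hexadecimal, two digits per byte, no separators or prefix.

First, c1 ⊕ c2 = (M1 ⊕ K) ⊕ (M2 ⊕ K) = M1 ⊕ M2, so the key drops out. Then M2 = (M1 ⊕ M2) ⊕ M1 over the first 9 bytes.
byte 0: (8e XOR 93) XOR 72 = 1d XOR 72 = 6f
byte 1: (3f XOR b1) XOR 65 = 8e XOR 65 = eb
byte 2: (d1 XOR 38) XOR 62 = e9 XOR 62 = 8b
byte 3: (ba XOR 2e) XOR 6f = 94 XOR 6f = fb
byte 4: (0d XOR bd) XOR 6f = b0 XOR 6f = df
byte 5: (48 XOR 3c) XOR 74 = 74 XOR 74 = 00
byte 6: (0f XOR 2e) XOR 20 = 21 XOR 20 = 01
byte 7: (1f XOR c0) XOR 68 = df XOR 68 = b7
byte 8: (28 XOR 8a) XOR 65 = a2 XOR 65 = c7

6feb8bfbdf0001b7c7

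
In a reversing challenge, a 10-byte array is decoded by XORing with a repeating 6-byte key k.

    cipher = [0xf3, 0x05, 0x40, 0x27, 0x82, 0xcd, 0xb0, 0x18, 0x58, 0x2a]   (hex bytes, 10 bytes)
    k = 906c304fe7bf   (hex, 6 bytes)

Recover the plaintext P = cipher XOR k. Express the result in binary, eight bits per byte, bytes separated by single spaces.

01100011 01101001 01110000 01101000 01100101 01110010 00100000 01110100 01101000 01100101

The 6-byte key repeats, so the effective keystream is 90 6c 30 4f e7 bf 90 6c 30 4f.
byte 0: f3 xor 90 = 63
byte 1: 05 xor 6c = 69
byte 2: 40 xor 30 = 70
byte 3: 27 xor 4f = 68
byte 4: 82 xor e7 = 65
byte 5: cd xor bf = 72
byte 6: b0 xor 90 = 20
byte 7: 18 xor 6c = 74
byte 8: 58 xor 30 = 68
byte 9: 2a xor 4f = 65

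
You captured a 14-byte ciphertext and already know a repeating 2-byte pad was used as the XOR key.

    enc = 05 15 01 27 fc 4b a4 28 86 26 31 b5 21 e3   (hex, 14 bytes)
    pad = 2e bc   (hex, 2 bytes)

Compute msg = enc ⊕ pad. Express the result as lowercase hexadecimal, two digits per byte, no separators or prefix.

2ba92f9bd2f78a94a89a1f090f5f

The 2-byte key repeats, so the effective keystream is 2e bc 2e bc 2e bc 2e bc 2e bc 2e bc 2e bc.
byte 0: 05 XOR 2e = 2b
byte 1: 15 XOR bc = a9
byte 2: 01 XOR 2e = 2f
byte 3: 27 XOR bc = 9b
byte 4: fc XOR 2e = d2
byte 5: 4b XOR bc = f7
byte 6: a4 XOR 2e = 8a
byte 7: 28 XOR bc = 94
byte 8: 86 XOR 2e = a8
byte 9: 26 XOR bc = 9a
byte 10: 31 XOR 2e = 1f
byte 11: b5 XOR bc = 09
byte 12: 21 XOR 2e = 0f
byte 13: e3 XOR bc = 5f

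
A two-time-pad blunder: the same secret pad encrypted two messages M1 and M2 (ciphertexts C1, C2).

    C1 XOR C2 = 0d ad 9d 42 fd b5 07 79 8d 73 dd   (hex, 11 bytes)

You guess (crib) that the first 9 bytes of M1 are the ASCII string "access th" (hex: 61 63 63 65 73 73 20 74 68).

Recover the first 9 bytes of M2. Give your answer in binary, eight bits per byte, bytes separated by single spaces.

Since C1 ⊕ C2 = M1 ⊕ M2, XORing with the guessed M1 bytes yields the corresponding M2 bytes: M2 = (C1 ⊕ C2) ⊕ M1.
byte 0: 0d XOR 61 = 6c
byte 1: ad XOR 63 = ce
byte 2: 9d XOR 63 = fe
byte 3: 42 XOR 65 = 27
byte 4: fd XOR 73 = 8e
byte 5: b5 XOR 73 = c6
byte 6: 07 XOR 20 = 27
byte 7: 79 XOR 74 = 0d
byte 8: 8d XOR 68 = e5

01101100 11001110 11111110 00100111 10001110 11000110 00100111 00001101 11100101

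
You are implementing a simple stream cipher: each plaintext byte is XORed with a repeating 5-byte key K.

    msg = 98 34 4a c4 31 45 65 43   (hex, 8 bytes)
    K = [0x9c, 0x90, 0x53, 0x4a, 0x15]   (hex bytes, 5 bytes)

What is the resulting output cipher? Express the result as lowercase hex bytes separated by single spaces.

The 5-byte key repeats, so the effective keystream is 9c 90 53 4a 15 9c 90 53.
byte 0: 98 XOR 9c = 04
byte 1: 34 XOR 90 = a4
byte 2: 4a XOR 53 = 19
byte 3: c4 XOR 4a = 8e
byte 4: 31 XOR 15 = 24
byte 5: 45 XOR 9c = d9
byte 6: 65 XOR 90 = f5
byte 7: 43 XOR 53 = 10

04 a4 19 8e 24 d9 f5 10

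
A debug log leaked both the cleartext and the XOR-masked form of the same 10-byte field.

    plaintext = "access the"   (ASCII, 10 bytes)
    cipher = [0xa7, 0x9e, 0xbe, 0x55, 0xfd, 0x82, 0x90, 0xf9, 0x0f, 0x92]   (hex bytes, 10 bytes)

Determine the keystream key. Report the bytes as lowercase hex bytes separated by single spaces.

Since cipher = plaintext ⊕ key, XORing both sides with plaintext gives key = plaintext ⊕ cipher.
byte 0: 61 XOR a7 = c6
byte 1: 63 XOR 9e = fd
byte 2: 63 XOR be = dd
byte 3: 65 XOR 55 = 30
byte 4: 73 XOR fd = 8e
byte 5: 73 XOR 82 = f1
byte 6: 20 XOR 90 = b0
byte 7: 74 XOR f9 = 8d
byte 8: 68 XOR 0f = 67
byte 9: 65 XOR 92 = f7

c6 fd dd 30 8e f1 b0 8d 67 f7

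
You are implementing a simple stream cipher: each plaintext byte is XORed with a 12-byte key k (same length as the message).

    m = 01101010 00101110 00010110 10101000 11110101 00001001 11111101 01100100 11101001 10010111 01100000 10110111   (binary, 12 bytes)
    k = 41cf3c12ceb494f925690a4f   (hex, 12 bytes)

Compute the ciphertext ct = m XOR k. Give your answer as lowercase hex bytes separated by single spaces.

XOR is its own inverse, so applying the key byte-wise gives the result directly.
6a XOR 41 = 2b
2e XOR cf = e1
16 XOR 3c = 2a
a8 XOR 12 = ba
f5 XOR ce = 3b
09 XOR b4 = bd
fd XOR 94 = 69
64 XOR f9 = 9d
e9 XOR 25 = cc
97 XOR 69 = fe
60 XOR 0a = 6a
b7 XOR 4f = f8

2b e1 2a ba 3b bd 69 9d cc fe 6a f8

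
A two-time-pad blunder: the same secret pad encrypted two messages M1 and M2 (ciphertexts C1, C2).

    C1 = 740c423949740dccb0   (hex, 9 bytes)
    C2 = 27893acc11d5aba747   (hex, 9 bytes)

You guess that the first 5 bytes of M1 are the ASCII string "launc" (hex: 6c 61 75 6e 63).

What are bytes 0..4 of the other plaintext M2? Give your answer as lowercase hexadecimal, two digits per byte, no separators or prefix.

First, C1 ⊕ C2 = (M1 ⊕ K) ⊕ (M2 ⊕ K) = M1 ⊕ M2, so the key drops out. Then M2 = (M1 ⊕ M2) ⊕ M1 over the first 5 bytes.
byte 0: (74 xor 27) xor 6c = 53 xor 6c = 3f
byte 1: (0c xor 89) xor 61 = 85 xor 61 = e4
byte 2: (42 xor 3a) xor 75 = 78 xor 75 = 0d
byte 3: (39 xor cc) xor 6e = f5 xor 6e = 9b
byte 4: (49 xor 11) xor 63 = 58 xor 63 = 3b

3fe40d9b3b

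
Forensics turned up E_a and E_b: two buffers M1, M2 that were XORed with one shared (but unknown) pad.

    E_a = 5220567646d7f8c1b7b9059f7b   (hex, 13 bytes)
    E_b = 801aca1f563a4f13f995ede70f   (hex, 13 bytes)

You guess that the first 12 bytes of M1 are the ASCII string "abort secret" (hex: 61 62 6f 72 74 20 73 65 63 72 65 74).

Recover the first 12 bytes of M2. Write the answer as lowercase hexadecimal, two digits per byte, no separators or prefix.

b358f31b64cdc4b72d5e8d0c

First, E_a ⊕ E_b = (M1 ⊕ K) ⊕ (M2 ⊕ K) = M1 ⊕ M2, so the key drops out. Then M2 = (M1 ⊕ M2) ⊕ M1 over the first 12 bytes.
byte 0: (52 ⊕ 80) ⊕ 61 = d2 ⊕ 61 = b3
byte 1: (20 ⊕ 1a) ⊕ 62 = 3a ⊕ 62 = 58
byte 2: (56 ⊕ ca) ⊕ 6f = 9c ⊕ 6f = f3
byte 3: (76 ⊕ 1f) ⊕ 72 = 69 ⊕ 72 = 1b
byte 4: (46 ⊕ 56) ⊕ 74 = 10 ⊕ 74 = 64
byte 5: (d7 ⊕ 3a) ⊕ 20 = ed ⊕ 20 = cd
byte 6: (f8 ⊕ 4f) ⊕ 73 = b7 ⊕ 73 = c4
byte 7: (c1 ⊕ 13) ⊕ 65 = d2 ⊕ 65 = b7
byte 8: (b7 ⊕ f9) ⊕ 63 = 4e ⊕ 63 = 2d
byte 9: (b9 ⊕ 95) ⊕ 72 = 2c ⊕ 72 = 5e
byte 10: (05 ⊕ ed) ⊕ 65 = e8 ⊕ 65 = 8d
byte 11: (9f ⊕ e7) ⊕ 74 = 78 ⊕ 74 = 0c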